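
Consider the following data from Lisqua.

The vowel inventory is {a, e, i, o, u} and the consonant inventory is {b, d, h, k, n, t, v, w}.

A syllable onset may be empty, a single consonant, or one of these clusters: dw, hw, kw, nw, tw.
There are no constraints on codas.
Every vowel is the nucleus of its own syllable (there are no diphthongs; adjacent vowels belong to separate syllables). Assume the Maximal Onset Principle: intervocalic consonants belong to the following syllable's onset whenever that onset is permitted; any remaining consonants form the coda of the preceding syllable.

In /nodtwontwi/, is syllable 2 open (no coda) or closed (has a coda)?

closed

Vowels present: o, o, i; each is a nucleus, giving 3 syllables.
σ1/σ2 boundary: /dtw/ — longest licit onset from the right is /tw/, leaving /d/ as coda.
σ2/σ3 boundary: /ntw/ — longest licit onset from the right is /tw/, leaving /n/ as coda.
Putting it together: nod.twon.twi.
Syllable 2 is /twon/ with coda /n/, so it is closed.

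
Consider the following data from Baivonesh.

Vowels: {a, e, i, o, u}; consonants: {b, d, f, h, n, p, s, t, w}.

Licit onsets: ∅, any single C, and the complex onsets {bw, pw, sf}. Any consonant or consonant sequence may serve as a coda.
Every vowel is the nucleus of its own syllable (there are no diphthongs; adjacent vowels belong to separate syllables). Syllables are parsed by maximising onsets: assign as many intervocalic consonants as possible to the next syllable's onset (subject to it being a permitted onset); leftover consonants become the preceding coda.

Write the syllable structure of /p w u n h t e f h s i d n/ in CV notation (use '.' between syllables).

Nuclei (vowels): u, e, i → 3 syllables.
V1 /u/ – V2 /e/: /nht/ — longest licit onset from the right is /t/, leaving /nh/ as coda.
V2 /e/ – V3 /i/: /fhs/; trying suffixes from longest down, /s/ is the first permitted one, so coda /fh/ | onset /s/.
Result: pwunh.tefh.sidn.
Mapping each syllable to C/V: /pwunh/ → CCVCC, /tefh/ → CVCC, /sidn/ → CVCC.

CCVCC.CVCC.CVCC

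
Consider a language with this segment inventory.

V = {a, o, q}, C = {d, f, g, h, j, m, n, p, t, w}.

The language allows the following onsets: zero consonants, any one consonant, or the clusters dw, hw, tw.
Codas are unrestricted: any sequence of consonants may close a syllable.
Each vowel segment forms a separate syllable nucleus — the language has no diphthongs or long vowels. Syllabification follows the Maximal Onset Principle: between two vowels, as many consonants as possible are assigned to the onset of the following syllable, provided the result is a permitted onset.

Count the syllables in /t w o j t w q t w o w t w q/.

4

The vowels are o, q, o, q — 4 nuclei, so 4 syllables.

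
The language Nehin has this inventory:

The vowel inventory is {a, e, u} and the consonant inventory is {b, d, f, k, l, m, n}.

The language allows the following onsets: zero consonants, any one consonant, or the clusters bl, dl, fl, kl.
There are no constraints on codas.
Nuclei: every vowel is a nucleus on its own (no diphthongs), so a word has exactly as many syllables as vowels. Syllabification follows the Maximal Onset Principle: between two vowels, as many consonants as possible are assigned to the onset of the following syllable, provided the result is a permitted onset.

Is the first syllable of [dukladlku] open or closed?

open

The vowels are u, a, u — 3 nuclei, so 3 syllables.
σ1/σ2 boundary: cluster /kl/ — /kl/ is itself a permitted onset, so the whole cluster goes right; preceding coda = ∅.
σ2/σ3 boundary: cluster /dlk/ — the longest permitted-onset suffix is /k/; onset = /k/, preceding coda = /dl/.
So the parse is du.kladl.ku.
Syllable 1 is /du/; it ends in its nucleus with no coda, so it is open.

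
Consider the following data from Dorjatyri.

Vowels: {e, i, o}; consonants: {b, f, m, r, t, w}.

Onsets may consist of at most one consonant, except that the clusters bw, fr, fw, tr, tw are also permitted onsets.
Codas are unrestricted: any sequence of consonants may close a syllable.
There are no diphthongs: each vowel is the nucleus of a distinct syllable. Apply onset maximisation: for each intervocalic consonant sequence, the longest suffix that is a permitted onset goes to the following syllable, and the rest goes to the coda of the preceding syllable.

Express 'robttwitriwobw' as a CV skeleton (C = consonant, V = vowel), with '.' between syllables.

Nuclei (vowels): o, i, i, o → 4 syllables.
σ1/σ2 boundary: /bttw/; trying suffixes from longest down, /tw/ is the first permitted one, so coda /bt/ | onset /tw/.
σ2/σ3 boundary: /tr/ is a licit onset in full, so it all attaches to the next syllable.
σ3/σ4 boundary: just /w/ — single C goes to the following onset.
Syllabification: robt.twi.tri.wobw.
Mapping each syllable to C/V: /robt/ → CVCC, /twi/ → CCV, /tri/ → CCV, /wobw/ → CVCC.

CVCC.CCV.CCV.CVCC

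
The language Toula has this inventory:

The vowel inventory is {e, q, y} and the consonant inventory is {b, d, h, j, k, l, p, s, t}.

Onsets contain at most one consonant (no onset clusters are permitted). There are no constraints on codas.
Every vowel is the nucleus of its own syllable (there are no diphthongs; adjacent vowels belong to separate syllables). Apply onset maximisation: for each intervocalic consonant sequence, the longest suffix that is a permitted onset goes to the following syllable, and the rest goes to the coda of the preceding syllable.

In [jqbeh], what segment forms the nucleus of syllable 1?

The vowels are q, e — 2 nuclei, so 2 syllables.
The first nucleus (vowel 1 from the left) is /q/.

q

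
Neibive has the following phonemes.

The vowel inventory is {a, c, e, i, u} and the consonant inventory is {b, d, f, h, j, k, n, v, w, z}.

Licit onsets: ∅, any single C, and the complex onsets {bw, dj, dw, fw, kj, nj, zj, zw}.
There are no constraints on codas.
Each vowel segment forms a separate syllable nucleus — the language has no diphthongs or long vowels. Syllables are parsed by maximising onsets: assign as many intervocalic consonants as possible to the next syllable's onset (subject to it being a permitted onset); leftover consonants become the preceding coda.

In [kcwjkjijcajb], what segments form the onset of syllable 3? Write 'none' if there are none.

The vowels are c, i, c, a — 4 nuclei, so 4 syllables.
V1 /c/ – V2 /i/: /wjkj/ splits as /wj/ + /kj/ (/kj/ is the longest suffix that is a licit onset).
V2 /i/ – V3 /c/: /j/ is a single consonant, so it becomes the next onset.
V3 /c/ – V4 /a/: no consonants, so the boundary falls immediately after /c/.
Syllabification: kcwj.kji.jc.ajb.
Syllable 3 is /jc/: onset /j/, nucleus /c/, coda ∅.

j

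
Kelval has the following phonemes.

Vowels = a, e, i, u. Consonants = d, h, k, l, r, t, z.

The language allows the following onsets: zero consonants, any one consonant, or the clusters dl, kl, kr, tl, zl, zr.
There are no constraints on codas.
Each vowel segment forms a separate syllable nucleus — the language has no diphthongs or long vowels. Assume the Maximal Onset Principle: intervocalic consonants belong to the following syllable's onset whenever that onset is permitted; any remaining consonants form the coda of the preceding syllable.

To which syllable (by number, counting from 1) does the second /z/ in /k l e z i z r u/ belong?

3

The vowels are e, i, u — 3 nuclei, so 3 syllables.
σ1/σ2 boundary: just /z/ — single C goes to the following onset.
σ2/σ3 boundary: cluster /zr/ — /zr/ is itself a permitted onset, so the whole cluster goes right; preceding coda = ∅.
Syllabification: kle.zi.zru.
The second /z/ is in the onset of syllable 3 (/zru/).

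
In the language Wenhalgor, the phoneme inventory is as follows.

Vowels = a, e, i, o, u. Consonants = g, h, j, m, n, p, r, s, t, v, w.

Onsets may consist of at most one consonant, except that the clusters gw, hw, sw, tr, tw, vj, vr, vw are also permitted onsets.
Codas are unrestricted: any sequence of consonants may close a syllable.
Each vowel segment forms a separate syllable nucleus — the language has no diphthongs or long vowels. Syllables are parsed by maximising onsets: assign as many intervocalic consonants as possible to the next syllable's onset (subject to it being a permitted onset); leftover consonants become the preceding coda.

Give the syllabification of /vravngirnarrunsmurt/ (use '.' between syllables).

vravn.gir.nar.runs.murt

The vowels are a, i, a, u, u — 5 nuclei, so 5 syllables.
/a…i/ gap (V1→V2): /vng/; trying suffixes from longest down, /g/ is the first permitted one, so coda /vn/ | onset /g/.
/i…a/ gap (V2→V3): /rn/ — longest licit onset from the right is /n/, leaving /r/ as coda.
/a…u/ gap (V3→V4): /rr/ splits as /r/ + /r/ (/r/ is the longest suffix that is a licit onset).
/u…u/ gap (V4→V5): /nsm/; trying suffixes from longest down, /m/ is the first permitted one, so coda /ns/ | onset /m/.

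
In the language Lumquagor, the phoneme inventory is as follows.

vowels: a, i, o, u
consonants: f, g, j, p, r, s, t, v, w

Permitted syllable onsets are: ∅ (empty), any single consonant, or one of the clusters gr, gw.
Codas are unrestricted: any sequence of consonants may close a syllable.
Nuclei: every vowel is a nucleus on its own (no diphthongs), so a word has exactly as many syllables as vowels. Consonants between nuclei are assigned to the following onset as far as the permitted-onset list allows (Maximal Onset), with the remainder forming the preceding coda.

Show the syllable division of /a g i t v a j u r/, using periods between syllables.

The vowels are a, i, a, u — 4 nuclei, so 4 syllables.
V1 /a/ – V2 /i/: just /g/ — single C goes to the following onset.
V2 /i/ – V3 /a/: /tv/ — longest licit onset from the right is /v/, leaving /t/ as coda.
V3 /a/ – V4 /u/: /j/ → onset of the next syllable (single consonants are always licit onsets).

a.git.va.jur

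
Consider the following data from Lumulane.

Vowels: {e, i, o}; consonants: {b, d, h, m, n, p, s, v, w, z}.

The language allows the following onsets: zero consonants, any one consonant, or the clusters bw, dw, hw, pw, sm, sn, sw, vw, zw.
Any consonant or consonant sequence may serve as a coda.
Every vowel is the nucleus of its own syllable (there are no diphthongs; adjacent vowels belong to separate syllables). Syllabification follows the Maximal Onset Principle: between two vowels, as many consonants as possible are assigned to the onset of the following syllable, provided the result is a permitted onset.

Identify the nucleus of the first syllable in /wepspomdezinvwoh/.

The vowels are e, o, e, i, o — 5 nuclei, so 5 syllables.
The first nucleus (vowel 1 from the left) is /e/.

e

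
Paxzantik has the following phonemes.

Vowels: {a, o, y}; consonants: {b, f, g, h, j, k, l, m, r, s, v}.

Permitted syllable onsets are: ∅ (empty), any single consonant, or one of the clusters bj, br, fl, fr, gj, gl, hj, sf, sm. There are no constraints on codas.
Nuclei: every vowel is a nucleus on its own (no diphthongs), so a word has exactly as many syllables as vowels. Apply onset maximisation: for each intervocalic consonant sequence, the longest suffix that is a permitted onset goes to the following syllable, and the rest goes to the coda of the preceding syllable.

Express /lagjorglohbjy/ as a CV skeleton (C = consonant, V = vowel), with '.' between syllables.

CV.CCVC.CCVC.CCV

Vowels present: a, o, o, y; each is a nucleus, giving 4 syllables.
/a…o/ gap (V1→V2): /gj/ is a licit onset in full, so it all attaches to the next syllable.
/o…o/ gap (V2→V3): /rgl/ splits as /r/ + /gl/ (/gl/ is the longest suffix that is a licit onset).
/o…y/ gap (V3→V4): /hbj/ — longest licit onset from the right is /bj/, leaving /h/ as coda.
Result: la.gjor.gloh.bjy.
Mapping each syllable to C/V: /la/ → CV, /gjor/ → CCVC, /gloh/ → CCVC, /bjy/ → CCV.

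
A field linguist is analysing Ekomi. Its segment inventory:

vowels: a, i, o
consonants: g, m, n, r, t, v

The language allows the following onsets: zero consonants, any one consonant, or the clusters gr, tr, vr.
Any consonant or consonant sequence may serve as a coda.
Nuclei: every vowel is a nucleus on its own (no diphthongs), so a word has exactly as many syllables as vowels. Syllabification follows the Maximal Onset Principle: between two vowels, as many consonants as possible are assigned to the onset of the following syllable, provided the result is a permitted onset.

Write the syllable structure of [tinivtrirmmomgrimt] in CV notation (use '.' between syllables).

CV.CVC.CCVCC.CVC.CCVCC

Vowels present: i, i, i, o, i; each is a nucleus, giving 5 syllables.
Between /i/ (V1) and /i/ (V2): /n/ → onset of the next syllable (single consonants are always licit onsets).
Between /i/ (V2) and /i/ (V3): /vtr/ — longest licit onset from the right is /tr/, leaving /v/ as coda.
Between /i/ (V3) and /o/ (V4): /rmm/ — longest licit onset from the right is /m/, leaving /rm/ as coda.
Between /o/ (V4) and /i/ (V5): /mgr/; trying suffixes from longest down, /gr/ is the first permitted one, so coda /m/ | onset /gr/.
So the parse is ti.niv.trirm.mom.grimt.
Mapping each syllable to C/V: /ti/ → CV, /niv/ → CVC, /trirm/ → CCVCC, /mom/ → CVC, /grimt/ → CCVCC.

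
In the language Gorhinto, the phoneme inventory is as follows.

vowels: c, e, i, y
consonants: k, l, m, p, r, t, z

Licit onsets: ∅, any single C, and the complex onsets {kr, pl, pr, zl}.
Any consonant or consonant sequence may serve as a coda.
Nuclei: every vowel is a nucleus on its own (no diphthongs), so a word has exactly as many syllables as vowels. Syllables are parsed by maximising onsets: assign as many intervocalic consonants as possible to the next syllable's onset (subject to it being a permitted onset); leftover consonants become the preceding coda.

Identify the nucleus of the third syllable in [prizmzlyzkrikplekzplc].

Nuclei (vowels): i, y, i, e, c → 5 syllables.
The third nucleus (vowel 3 from the left) is /i/.

i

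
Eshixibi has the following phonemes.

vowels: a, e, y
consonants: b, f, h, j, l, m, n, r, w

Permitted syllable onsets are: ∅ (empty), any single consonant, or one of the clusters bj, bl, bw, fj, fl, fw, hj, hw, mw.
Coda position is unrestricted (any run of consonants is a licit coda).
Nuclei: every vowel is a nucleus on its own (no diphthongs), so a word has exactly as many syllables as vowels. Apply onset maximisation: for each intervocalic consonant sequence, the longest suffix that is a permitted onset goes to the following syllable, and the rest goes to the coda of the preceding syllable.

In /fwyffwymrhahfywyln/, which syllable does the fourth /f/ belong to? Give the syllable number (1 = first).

The vowels are y, y, a, y, y — 5 nuclei, so 5 syllables.
σ1/σ2 boundary: /ffw/ splits as /f/ + /fw/ (/fw/ is the longest suffix that is a licit onset).
σ2/σ3 boundary: /mrh/; trying suffixes from longest down, /h/ is the first permitted one, so coda /mr/ | onset /h/.
σ3/σ4 boundary: /hf/ splits as /h/ + /f/ (/f/ is the longest suffix that is a licit onset).
σ4/σ5 boundary: just /w/ — single C goes to the following onset.
So the parse is fwyf.fwymr.hah.fy.wyln.
The fourth /f/ is in the onset of syllable 4 (/fy/).

4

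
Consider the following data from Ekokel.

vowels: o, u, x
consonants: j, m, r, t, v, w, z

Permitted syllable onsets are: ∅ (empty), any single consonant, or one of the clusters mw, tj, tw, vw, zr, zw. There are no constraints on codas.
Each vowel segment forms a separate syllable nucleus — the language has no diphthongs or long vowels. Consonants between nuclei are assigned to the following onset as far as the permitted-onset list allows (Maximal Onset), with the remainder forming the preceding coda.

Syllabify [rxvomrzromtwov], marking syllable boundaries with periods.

rx.vomr.zrom.twov

Vowels present: x, o, o, o; each is a nucleus, giving 4 syllables.
/x…o/ gap (V1→V2): just /v/ — single C goes to the following onset.
/o…o/ gap (V2→V3): cluster /mrzr/ — the longest permitted-onset suffix is /zr/; onset = /zr/, preceding coda = /mr/.
/o…o/ gap (V3→V4): /mtw/; trying suffixes from longest down, /tw/ is the first permitted one, so coda /m/ | onset /tw/.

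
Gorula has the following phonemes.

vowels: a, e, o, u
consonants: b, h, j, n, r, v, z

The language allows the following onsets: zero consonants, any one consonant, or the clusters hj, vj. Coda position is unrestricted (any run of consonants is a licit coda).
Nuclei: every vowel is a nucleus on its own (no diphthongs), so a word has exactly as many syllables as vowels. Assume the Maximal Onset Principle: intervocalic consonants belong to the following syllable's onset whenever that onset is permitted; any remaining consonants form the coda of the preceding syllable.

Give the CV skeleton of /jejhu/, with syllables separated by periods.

The vowels are e, u — 2 nuclei, so 2 syllables.
Between /e/ (V1) and /u/ (V2): cluster /jh/ — the longest permitted-onset suffix is /h/; onset = /h/, preceding coda = /j/.
Syllabification: jej.hu.
Mapping each syllable to C/V: /jej/ → CVC, /hu/ → CV.

CVC.CV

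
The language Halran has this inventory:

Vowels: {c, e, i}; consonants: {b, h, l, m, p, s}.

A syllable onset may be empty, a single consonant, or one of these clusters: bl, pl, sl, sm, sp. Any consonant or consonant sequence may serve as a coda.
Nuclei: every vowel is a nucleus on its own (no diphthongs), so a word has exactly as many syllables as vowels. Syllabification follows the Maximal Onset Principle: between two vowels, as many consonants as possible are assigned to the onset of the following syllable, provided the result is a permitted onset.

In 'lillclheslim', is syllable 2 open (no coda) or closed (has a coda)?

Nuclei (vowels): i, c, e, i → 4 syllables.
σ1/σ2 boundary: /ll/ splits as /l/ + /l/ (/l/ is the longest suffix that is a licit onset).
σ2/σ3 boundary: cluster /lh/ — the longest permitted-onset suffix is /h/; onset = /h/, preceding coda = /l/.
σ3/σ4 boundary: /sl/ — entire cluster is a permitted onset → onset /sl/, coda ∅.
So the parse is lil.lcl.he.slim.
Syllable 2 is /lcl/ with coda /l/, so it is closed.

closed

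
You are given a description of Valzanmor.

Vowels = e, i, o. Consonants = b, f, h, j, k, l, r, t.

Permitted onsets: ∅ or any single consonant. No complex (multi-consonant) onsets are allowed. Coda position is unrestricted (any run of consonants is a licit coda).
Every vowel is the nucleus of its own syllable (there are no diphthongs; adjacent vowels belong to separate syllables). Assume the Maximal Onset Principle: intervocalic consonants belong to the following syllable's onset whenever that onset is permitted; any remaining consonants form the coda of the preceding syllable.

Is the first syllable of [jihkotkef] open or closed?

Vowels present: i, o, e; each is a nucleus, giving 3 syllables.
σ1/σ2 boundary: cluster /hk/ — the longest permitted-onset suffix is /k/; onset = /k/, preceding coda = /h/.
σ2/σ3 boundary: cluster /tk/ — the longest permitted-onset suffix is /k/; onset = /k/, preceding coda = /t/.
Syllabification: jih.kot.kef.
Syllable 1 is /jih/ with coda /h/, so it is closed.

closed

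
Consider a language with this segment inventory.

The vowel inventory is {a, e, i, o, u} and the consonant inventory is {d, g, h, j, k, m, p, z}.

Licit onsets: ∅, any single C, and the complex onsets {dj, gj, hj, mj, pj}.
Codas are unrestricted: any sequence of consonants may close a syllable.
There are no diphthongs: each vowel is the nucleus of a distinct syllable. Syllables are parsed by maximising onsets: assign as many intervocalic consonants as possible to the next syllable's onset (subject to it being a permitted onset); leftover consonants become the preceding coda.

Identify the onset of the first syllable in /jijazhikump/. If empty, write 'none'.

The vowels are i, a, i, u — 4 nuclei, so 4 syllables.
Between /i/ (V1) and /a/ (V2): /j/ → onset of the next syllable (single consonants are always licit onsets).
Between /a/ (V2) and /i/ (V3): cluster /zh/ — the longest permitted-onset suffix is /h/; onset = /h/, preceding coda = /z/.
Between /i/ (V3) and /u/ (V4): /k/ → onset of the next syllable (single consonants are always licit onsets).
So the parse is ji.jaz.hi.kump.
Syllable 1 is /ji/: onset /j/, nucleus /i/, coda ∅.

j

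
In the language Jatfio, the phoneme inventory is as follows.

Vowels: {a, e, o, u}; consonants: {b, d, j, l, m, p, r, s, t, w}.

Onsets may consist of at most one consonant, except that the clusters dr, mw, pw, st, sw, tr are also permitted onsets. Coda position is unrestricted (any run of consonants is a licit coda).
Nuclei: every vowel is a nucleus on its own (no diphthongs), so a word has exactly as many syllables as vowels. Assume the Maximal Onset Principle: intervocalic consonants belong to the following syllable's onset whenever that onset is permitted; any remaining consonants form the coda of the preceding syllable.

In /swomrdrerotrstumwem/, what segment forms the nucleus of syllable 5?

Vowels present: o, e, o, u, e; each is a nucleus, giving 5 syllables.
The fifth nucleus (vowel 5 from the left) is /e/.

e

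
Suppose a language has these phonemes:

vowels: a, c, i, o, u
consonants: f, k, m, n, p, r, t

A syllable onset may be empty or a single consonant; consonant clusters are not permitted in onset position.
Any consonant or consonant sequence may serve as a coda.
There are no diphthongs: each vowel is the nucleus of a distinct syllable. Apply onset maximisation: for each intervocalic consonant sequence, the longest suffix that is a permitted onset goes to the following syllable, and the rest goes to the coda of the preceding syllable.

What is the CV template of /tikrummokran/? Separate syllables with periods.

CVC.CVC.CVC.CVC

Vowels present: i, u, o, a; each is a nucleus, giving 4 syllables.
/i…u/ gap (V1→V2): /kr/ splits as /k/ + /r/ (/r/ is the longest suffix that is a licit onset).
/u…o/ gap (V2→V3): cluster /mm/ — the longest permitted-onset suffix is /m/; onset = /m/, preceding coda = /m/.
/o…a/ gap (V3→V4): /kr/ splits as /k/ + /r/ (/r/ is the longest suffix that is a licit onset).
Putting it together: tik.rum.mok.ran.
Mapping each syllable to C/V: /tik/ → CVC, /rum/ → CVC, /mok/ → CVC, /ran/ → CVC.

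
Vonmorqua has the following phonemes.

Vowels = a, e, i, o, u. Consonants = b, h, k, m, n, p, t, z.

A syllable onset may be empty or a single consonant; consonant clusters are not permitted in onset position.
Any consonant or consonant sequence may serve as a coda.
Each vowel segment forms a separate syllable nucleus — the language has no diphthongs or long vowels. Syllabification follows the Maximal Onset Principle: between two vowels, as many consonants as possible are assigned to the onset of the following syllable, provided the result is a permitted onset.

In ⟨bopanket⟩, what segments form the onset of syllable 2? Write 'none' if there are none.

p

Vowels present: o, a, e; each is a nucleus, giving 3 syllables.
V1 /o/ – V2 /a/: /p/ is a single consonant, so it becomes the next onset.
V2 /a/ – V3 /e/: /nk/ splits as /n/ + /k/ (/k/ is the longest suffix that is a licit onset).
Result: bo.pan.ket.
Syllable 2 is /pan/: onset /p/, nucleus /a/, coda /n/.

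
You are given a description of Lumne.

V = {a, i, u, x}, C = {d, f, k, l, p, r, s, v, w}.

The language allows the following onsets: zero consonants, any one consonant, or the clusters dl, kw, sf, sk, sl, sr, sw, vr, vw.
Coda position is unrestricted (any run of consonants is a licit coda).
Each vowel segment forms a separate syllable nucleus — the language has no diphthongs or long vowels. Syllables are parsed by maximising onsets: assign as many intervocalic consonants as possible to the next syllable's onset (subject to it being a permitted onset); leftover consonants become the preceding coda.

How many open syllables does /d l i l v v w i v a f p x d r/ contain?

Nuclei (vowels): i, i, a, x → 4 syllables.
Between /i/ (V1) and /i/ (V2): /lvvw/ — longest licit onset from the right is /vw/, leaving /lv/ as coda.
Between /i/ (V2) and /a/ (V3): just /v/ — single C goes to the following onset.
Between /a/ (V3) and /x/ (V4): cluster /fp/ — the longest permitted-onset suffix is /p/; onset = /p/, preceding coda = /f/.
Putting it together: dlilv.vwi.vaf.pxdr.
Classifying each syllable: /dlilv/ (closed), /vwi/ (open), /vaf/ (closed), /pxdr/ (closed).
Open syllables: 1.

1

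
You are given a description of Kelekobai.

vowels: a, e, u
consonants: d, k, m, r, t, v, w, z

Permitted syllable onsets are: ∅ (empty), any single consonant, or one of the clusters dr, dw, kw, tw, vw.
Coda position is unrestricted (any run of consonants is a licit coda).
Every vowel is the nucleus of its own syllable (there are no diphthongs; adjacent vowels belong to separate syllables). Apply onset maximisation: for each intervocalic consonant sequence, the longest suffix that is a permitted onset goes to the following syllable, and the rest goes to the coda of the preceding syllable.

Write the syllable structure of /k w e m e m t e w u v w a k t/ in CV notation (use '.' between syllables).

Vowels present: e, e, e, u, a; each is a nucleus, giving 5 syllables.
σ1/σ2 boundary: /m/ → onset of the next syllable (single consonants are always licit onsets).
σ2/σ3 boundary: cluster /mt/ — the longest permitted-onset suffix is /t/; onset = /t/, preceding coda = /m/.
σ3/σ4 boundary: /w/ → onset of the next syllable (single consonants are always licit onsets).
σ4/σ5 boundary: cluster /vw/ — /vw/ is itself a permitted onset, so the whole cluster goes right; preceding coda = ∅.
Putting it together: kwe.mem.te.wu.vwakt.
Mapping each syllable to C/V: /kwe/ → CCV, /mem/ → CVC, /te/ → CV, /wu/ → CV, /vwakt/ → CCVCC.

CCV.CVC.CV.CV.CCVCC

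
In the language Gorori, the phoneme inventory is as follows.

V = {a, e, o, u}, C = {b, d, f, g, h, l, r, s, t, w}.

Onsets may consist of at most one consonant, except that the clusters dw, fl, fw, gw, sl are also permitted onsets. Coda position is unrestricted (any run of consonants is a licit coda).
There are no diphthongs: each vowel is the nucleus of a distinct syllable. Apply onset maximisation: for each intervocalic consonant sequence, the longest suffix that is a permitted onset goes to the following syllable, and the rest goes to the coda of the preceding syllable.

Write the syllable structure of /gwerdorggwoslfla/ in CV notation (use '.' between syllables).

CCVC.CVCC.CCVCC.CCV

The vowels are e, o, o, a — 4 nuclei, so 4 syllables.
/e…o/ gap (V1→V2): /rd/ splits as /r/ + /d/ (/d/ is the longest suffix that is a licit onset).
/o…o/ gap (V2→V3): /rggw/ — longest licit onset from the right is /gw/, leaving /rg/ as coda.
/o…a/ gap (V3→V4): /slfl/ — longest licit onset from the right is /fl/, leaving /sl/ as coda.
So the parse is gwer.dorg.gwosl.fla.
Mapping each syllable to C/V: /gwer/ → CCVC, /dorg/ → CVCC, /gwosl/ → CCVCC, /fla/ → CCV.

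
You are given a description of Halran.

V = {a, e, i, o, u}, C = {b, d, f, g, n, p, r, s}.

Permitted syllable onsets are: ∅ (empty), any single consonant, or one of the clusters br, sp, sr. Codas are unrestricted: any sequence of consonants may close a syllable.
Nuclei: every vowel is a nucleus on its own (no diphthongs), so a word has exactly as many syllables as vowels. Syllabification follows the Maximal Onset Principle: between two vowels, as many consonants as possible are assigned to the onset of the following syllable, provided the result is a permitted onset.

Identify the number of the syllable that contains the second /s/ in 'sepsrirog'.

The vowels are e, i, o — 3 nuclei, so 3 syllables.
Between /e/ (V1) and /i/ (V2): /psr/ splits as /p/ + /sr/ (/sr/ is the longest suffix that is a licit onset).
Between /i/ (V2) and /o/ (V3): /r/ → onset of the next syllable (single consonants are always licit onsets).
So the parse is sep.sri.rog.
The second /s/ is in the onset of syllable 2 (/sri/).

2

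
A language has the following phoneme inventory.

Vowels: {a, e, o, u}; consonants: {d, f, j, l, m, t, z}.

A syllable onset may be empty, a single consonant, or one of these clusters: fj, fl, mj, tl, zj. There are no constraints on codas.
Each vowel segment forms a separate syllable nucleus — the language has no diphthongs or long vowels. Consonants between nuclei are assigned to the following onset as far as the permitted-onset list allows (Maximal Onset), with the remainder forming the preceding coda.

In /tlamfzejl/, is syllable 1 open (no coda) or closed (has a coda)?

closed

The vowels are a, e — 2 nuclei, so 2 syllables.
Between /a/ (V1) and /e/ (V2): /mfz/ splits as /mf/ + /z/ (/z/ is the longest suffix that is a licit onset).
Result: tlamf.zejl.
Syllable 1 is /tlamf/ with coda /mf/, so it is closed.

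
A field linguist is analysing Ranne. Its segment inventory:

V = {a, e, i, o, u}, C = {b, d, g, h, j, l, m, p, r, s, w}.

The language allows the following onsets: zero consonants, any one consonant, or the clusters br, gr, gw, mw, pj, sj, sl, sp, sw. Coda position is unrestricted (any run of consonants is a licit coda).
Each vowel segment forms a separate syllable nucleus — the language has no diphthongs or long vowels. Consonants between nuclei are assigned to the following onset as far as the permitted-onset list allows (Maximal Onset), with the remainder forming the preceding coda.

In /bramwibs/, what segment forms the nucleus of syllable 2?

i

Nuclei (vowels): a, i → 2 syllables.
The second nucleus (vowel 2 from the left) is /i/.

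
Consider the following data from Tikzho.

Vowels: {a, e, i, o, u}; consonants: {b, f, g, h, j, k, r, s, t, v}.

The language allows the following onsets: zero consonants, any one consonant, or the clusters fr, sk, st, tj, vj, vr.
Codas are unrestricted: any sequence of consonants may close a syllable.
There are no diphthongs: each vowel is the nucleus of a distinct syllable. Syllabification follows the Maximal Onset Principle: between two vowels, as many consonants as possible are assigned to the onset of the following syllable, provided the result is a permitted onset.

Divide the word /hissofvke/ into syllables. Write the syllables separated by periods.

The vowels are i, o, e — 3 nuclei, so 3 syllables.
Between /i/ (V1) and /o/ (V2): /ss/; trying suffixes from longest down, /s/ is the first permitted one, so coda /s/ | onset /s/.
Between /o/ (V2) and /e/ (V3): /fvk/; trying suffixes from longest down, /k/ is the first permitted one, so coda /fv/ | onset /k/.

his.sofv.ke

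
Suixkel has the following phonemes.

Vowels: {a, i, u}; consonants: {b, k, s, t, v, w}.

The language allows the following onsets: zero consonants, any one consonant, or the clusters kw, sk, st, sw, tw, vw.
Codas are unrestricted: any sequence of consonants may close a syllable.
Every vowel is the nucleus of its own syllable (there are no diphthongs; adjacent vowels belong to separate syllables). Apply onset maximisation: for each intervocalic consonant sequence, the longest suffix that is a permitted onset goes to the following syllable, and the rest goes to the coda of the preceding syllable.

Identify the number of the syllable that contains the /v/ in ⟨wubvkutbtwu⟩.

1

Vowels present: u, u, u; each is a nucleus, giving 3 syllables.
V1 /u/ – V2 /u/: /bvk/ splits as /bv/ + /k/ (/k/ is the longest suffix that is a licit onset).
V2 /u/ – V3 /u/: /tbtw/; trying suffixes from longest down, /tw/ is the first permitted one, so coda /tb/ | onset /tw/.
Putting it together: wubv.kutb.twu.
The /v/ is in the coda of syllable 1 (/wubv/).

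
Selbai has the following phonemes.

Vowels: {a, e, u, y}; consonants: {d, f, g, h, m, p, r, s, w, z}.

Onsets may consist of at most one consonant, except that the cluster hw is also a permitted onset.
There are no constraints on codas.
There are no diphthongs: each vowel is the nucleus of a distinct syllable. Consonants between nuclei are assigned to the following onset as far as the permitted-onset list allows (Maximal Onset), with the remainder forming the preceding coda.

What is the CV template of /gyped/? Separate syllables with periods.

Nuclei (vowels): y, e → 2 syllables.
Between /y/ (V1) and /e/ (V2): /p/ → onset of the next syllable (single consonants are always licit onsets).
So the parse is gy.ped.
Mapping each syllable to C/V: /gy/ → CV, /ped/ → CVC.

CV.CVC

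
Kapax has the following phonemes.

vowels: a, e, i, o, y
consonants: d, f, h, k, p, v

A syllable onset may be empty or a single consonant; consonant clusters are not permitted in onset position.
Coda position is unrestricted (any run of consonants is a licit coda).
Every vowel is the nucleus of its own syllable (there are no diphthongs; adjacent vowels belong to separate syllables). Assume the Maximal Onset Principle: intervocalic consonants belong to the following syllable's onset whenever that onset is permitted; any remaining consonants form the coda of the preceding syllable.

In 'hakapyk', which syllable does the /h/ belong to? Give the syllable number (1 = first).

The vowels are a, a, y — 3 nuclei, so 3 syllables.
Between /a/ (V1) and /a/ (V2): /k/ is a single consonant, so it becomes the next onset.
Between /a/ (V2) and /y/ (V3): /p/ is a single consonant, so it becomes the next onset.
Syllabification: ha.ka.pyk.
The /h/ is in the onset of syllable 1 (/ha/).

1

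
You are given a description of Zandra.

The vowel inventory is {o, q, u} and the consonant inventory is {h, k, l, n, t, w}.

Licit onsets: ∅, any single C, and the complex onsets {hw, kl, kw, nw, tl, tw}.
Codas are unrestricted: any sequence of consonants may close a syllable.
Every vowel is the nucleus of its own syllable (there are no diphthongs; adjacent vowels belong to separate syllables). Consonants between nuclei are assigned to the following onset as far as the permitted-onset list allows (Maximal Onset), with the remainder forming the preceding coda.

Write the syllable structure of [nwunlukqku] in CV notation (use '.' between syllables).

Nuclei (vowels): u, u, q, u → 4 syllables.
/u…u/ gap (V1→V2): /nl/ — longest licit onset from the right is /l/, leaving /n/ as coda.
/u…q/ gap (V2→V3): /k/ → onset of the next syllable (single consonants are always licit onsets).
/q…u/ gap (V3→V4): /k/ → onset of the next syllable (single consonants are always licit onsets).
Syllabification: nwun.lu.kq.ku.
Mapping each syllable to C/V: /nwun/ → CCVC, /lu/ → CV, /kq/ → CV, /ku/ → CV.

CCVC.CV.CV.CV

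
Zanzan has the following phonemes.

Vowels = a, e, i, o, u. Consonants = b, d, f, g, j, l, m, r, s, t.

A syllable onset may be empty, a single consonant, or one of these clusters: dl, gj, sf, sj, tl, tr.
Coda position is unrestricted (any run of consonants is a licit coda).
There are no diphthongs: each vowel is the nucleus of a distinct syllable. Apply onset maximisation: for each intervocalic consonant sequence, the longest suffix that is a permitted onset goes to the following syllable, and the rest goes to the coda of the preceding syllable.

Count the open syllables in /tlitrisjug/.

Vowels present: i, i, u; each is a nucleus, giving 3 syllables.
Between /i/ (V1) and /i/ (V2): /tr/ — entire cluster is a permitted onset → onset /tr/, coda ∅.
Between /i/ (V2) and /u/ (V3): /sj/ — entire cluster is a permitted onset → onset /sj/, coda ∅.
Syllabification: tli.tri.sjug.
Classifying each syllable: /tli/ (open), /tri/ (open), /sjug/ (closed).
Open syllables: 2.

2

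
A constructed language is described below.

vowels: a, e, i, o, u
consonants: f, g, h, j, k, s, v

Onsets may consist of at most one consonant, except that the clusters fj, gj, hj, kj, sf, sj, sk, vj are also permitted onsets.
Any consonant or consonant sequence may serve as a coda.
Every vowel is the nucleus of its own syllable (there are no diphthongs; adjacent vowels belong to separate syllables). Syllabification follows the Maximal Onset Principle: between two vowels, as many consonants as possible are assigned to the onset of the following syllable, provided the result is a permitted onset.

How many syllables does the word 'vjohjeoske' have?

Nuclei (vowels): o, e, o, e → 4 syllables.

4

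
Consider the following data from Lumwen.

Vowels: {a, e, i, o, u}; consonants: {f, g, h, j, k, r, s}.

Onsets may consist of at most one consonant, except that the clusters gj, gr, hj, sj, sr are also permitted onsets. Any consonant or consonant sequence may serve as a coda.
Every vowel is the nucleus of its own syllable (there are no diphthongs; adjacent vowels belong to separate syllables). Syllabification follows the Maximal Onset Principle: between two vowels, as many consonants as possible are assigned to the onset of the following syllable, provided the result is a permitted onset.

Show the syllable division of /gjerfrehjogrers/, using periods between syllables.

The vowels are e, e, o, e — 4 nuclei, so 4 syllables.
/e…e/ gap (V1→V2): /rfr/ — longest licit onset from the right is /r/, leaving /rf/ as coda.
/e…o/ gap (V2→V3): cluster /hj/ — /hj/ is itself a permitted onset, so the whole cluster goes right; preceding coda = ∅.
/o…e/ gap (V3→V4): /gr/ — entire cluster is a permitted onset → onset /gr/, coda ∅.

gjerf.re.hjo.grers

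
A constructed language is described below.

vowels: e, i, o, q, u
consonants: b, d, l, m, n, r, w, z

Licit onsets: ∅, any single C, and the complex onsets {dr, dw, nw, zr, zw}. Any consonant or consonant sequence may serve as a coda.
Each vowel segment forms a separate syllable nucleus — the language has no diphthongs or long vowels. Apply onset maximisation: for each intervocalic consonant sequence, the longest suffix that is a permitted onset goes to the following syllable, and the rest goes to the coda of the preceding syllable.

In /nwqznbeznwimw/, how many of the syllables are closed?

3

Nuclei (vowels): q, e, i → 3 syllables.
Between /q/ (V1) and /e/ (V2): cluster /znb/ — the longest permitted-onset suffix is /b/; onset = /b/, preceding coda = /zn/.
Between /e/ (V2) and /i/ (V3): cluster /znw/ — the longest permitted-onset suffix is /nw/; onset = /nw/, preceding coda = /z/.
Result: nwqzn.bez.nwimw.
Classifying each syllable: /nwqzn/ (closed), /bez/ (closed), /nwimw/ (closed).
Closed syllables: 3.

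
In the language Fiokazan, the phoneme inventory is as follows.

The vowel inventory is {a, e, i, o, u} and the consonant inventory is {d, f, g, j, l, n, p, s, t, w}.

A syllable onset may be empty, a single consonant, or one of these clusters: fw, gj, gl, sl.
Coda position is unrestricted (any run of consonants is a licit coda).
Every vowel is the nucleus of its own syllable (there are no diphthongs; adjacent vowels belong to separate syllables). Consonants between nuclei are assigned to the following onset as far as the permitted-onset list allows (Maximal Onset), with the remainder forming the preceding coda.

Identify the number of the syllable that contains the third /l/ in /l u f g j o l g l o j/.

3

Nuclei (vowels): u, o, o → 3 syllables.
/u…o/ gap (V1→V2): /fgj/ — longest licit onset from the right is /gj/, leaving /f/ as coda.
/o…o/ gap (V2→V3): /lgl/ — longest licit onset from the right is /gl/, leaving /l/ as coda.
So the parse is luf.gjol.gloj.
The third /l/ is in the onset of syllable 3 (/gloj/).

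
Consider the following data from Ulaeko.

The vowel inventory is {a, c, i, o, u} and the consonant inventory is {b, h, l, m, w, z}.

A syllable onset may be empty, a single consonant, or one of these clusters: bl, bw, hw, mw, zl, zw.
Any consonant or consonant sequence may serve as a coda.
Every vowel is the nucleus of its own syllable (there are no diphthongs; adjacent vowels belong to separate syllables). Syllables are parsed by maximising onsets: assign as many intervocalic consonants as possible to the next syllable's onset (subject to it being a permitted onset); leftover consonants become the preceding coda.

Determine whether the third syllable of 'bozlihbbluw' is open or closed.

Vowels present: o, i, u; each is a nucleus, giving 3 syllables.
Between /o/ (V1) and /i/ (V2): /zl/ — entire cluster is a permitted onset → onset /zl/, coda ∅.
Between /i/ (V2) and /u/ (V3): /hbbl/; trying suffixes from longest down, /bl/ is the first permitted one, so coda /hb/ | onset /bl/.
Syllabification: bo.zlihb.bluw.
Syllable 3 is /bluw/ with coda /w/, so it is closed.

closed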